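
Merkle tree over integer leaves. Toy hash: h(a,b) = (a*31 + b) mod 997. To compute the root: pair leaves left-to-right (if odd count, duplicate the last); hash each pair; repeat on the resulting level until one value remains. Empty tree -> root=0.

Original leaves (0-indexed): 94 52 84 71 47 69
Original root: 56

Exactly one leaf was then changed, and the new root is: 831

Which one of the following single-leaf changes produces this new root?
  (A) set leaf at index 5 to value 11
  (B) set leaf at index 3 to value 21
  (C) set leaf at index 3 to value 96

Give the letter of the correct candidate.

Answer: C

Derivation:
Original leaves: [94, 52, 84, 71, 47, 69]
Target new root: 831
Try each candidate change and compute the resulting root:
Candidate A: set leaf[5] = 11 -> leaves = [94, 52, 84, 71, 47, 11]
  L0: [94, 52, 84, 71, 47, 11]
  L1: h(94,52)=(94*31+52)%997=972 h(84,71)=(84*31+71)%997=681 h(47,11)=(47*31+11)%997=471 -> [972, 681, 471]
  L2: h(972,681)=(972*31+681)%997=903 h(471,471)=(471*31+471)%997=117 -> [903, 117]
  L3: h(903,117)=(903*31+117)%997=194 -> [194]
  root = 194 != target 831
Candidate B: set leaf[3] = 21 -> leaves = [94, 52, 84, 21, 47, 69]
  L0: [94, 52, 84, 21, 47, 69]
  L1: h(94,52)=(94*31+52)%997=972 h(84,21)=(84*31+21)%997=631 h(47,69)=(47*31+69)%997=529 -> [972, 631, 529]
  L2: h(972,631)=(972*31+631)%997=853 h(529,529)=(529*31+529)%997=976 -> [853, 976]
  L3: h(853,976)=(853*31+976)%997=500 -> [500]
  root = 500 != target 831
Candidate C: set leaf[3] = 96 -> leaves = [94, 52, 84, 96, 47, 69]
  L0: [94, 52, 84, 96, 47, 69]
  L1: h(94,52)=(94*31+52)%997=972 h(84,96)=(84*31+96)%997=706 h(47,69)=(47*31+69)%997=529 -> [972, 706, 529]
  L2: h(972,706)=(972*31+706)%997=928 h(529,529)=(529*31+529)%997=976 -> [928, 976]
  L3: h(928,976)=(928*31+976)%997=831 -> [831]
  root = 831 == target 831  ** MATCH **
Candidate C produces the target root.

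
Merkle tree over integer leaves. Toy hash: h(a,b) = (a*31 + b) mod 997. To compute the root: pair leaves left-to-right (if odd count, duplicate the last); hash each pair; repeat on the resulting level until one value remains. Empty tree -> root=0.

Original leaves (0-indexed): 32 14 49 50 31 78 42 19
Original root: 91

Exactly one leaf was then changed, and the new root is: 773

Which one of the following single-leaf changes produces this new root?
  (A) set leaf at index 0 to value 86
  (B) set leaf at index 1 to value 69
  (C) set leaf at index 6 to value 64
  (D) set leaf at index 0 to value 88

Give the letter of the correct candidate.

Original leaves: [32, 14, 49, 50, 31, 78, 42, 19]
Target new root: 773
Try each candidate change and compute the resulting root:
Candidate A: set leaf[0] = 86 -> leaves = [86, 14, 49, 50, 31, 78, 42, 19]
  L0: [86, 14, 49, 50, 31, 78, 42, 19]
  L1: h(86,14)=(86*31+14)%997=686 h(49,50)=(49*31+50)%997=572 h(31,78)=(31*31+78)%997=42 h(42,19)=(42*31+19)%997=324 -> [686, 572, 42, 324]
  L2: h(686,572)=(686*31+572)%997=901 h(42,324)=(42*31+324)%997=629 -> [901, 629]
  L3: h(901,629)=(901*31+629)%997=644 -> [644]
  root = 644 != target 773
Candidate B: set leaf[1] = 69 -> leaves = [32, 69, 49, 50, 31, 78, 42, 19]
  L0: [32, 69, 49, 50, 31, 78, 42, 19]
  L1: h(32,69)=(32*31+69)%997=64 h(49,50)=(49*31+50)%997=572 h(31,78)=(31*31+78)%997=42 h(42,19)=(42*31+19)%997=324 -> [64, 572, 42, 324]
  L2: h(64,572)=(64*31+572)%997=562 h(42,324)=(42*31+324)%997=629 -> [562, 629]
  L3: h(562,629)=(562*31+629)%997=105 -> [105]
  root = 105 != target 773
Candidate C: set leaf[6] = 64 -> leaves = [32, 14, 49, 50, 31, 78, 64, 19]
  L0: [32, 14, 49, 50, 31, 78, 64, 19]
  L1: h(32,14)=(32*31+14)%997=9 h(49,50)=(49*31+50)%997=572 h(31,78)=(31*31+78)%997=42 h(64,19)=(64*31+19)%997=9 -> [9, 572, 42, 9]
  L2: h(9,572)=(9*31+572)%997=851 h(42,9)=(42*31+9)%997=314 -> [851, 314]
  L3: h(851,314)=(851*31+314)%997=773 -> [773]
  root = 773 == target 773  ** MATCH **
Candidate D: set leaf[0] = 88 -> leaves = [88, 14, 49, 50, 31, 78, 42, 19]
  L0: [88, 14, 49, 50, 31, 78, 42, 19]
  L1: h(88,14)=(88*31+14)%997=748 h(49,50)=(49*31+50)%997=572 h(31,78)=(31*31+78)%997=42 h(42,19)=(42*31+19)%997=324 -> [748, 572, 42, 324]
  L2: h(748,572)=(748*31+572)%997=829 h(42,324)=(42*31+324)%997=629 -> [829, 629]
  L3: h(829,629)=(829*31+629)%997=406 -> [406]
  root = 406 != target 773
Candidate C produces the target root.

Answer: C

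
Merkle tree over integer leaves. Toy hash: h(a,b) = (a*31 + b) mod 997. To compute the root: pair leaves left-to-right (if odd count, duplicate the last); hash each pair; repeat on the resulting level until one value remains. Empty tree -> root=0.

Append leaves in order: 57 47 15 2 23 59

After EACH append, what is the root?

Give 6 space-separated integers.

Answer: 57 817 882 869 641 796

Derivation:
After append 57 (leaves=[57]):
  L0: [57]
  root=57
After append 47 (leaves=[57, 47]):
  L0: [57, 47]
  L1: h(57,47)=(57*31+47)%997=817 -> [817]
  root=817
After append 15 (leaves=[57, 47, 15]):
  L0: [57, 47, 15]
  L1: h(57,47)=(57*31+47)%997=817 h(15,15)=(15*31+15)%997=480 -> [817, 480]
  L2: h(817,480)=(817*31+480)%997=882 -> [882]
  root=882
After append 2 (leaves=[57, 47, 15, 2]):
  L0: [57, 47, 15, 2]
  L1: h(57,47)=(57*31+47)%997=817 h(15,2)=(15*31+2)%997=467 -> [817, 467]
  L2: h(817,467)=(817*31+467)%997=869 -> [869]
  root=869
After append 23 (leaves=[57, 47, 15, 2, 23]):
  L0: [57, 47, 15, 2, 23]
  L1: h(57,47)=(57*31+47)%997=817 h(15,2)=(15*31+2)%997=467 h(23,23)=(23*31+23)%997=736 -> [817, 467, 736]
  L2: h(817,467)=(817*31+467)%997=869 h(736,736)=(736*31+736)%997=621 -> [869, 621]
  L3: h(869,621)=(869*31+621)%997=641 -> [641]
  root=641
After append 59 (leaves=[57, 47, 15, 2, 23, 59]):
  L0: [57, 47, 15, 2, 23, 59]
  L1: h(57,47)=(57*31+47)%997=817 h(15,2)=(15*31+2)%997=467 h(23,59)=(23*31+59)%997=772 -> [817, 467, 772]
  L2: h(817,467)=(817*31+467)%997=869 h(772,772)=(772*31+772)%997=776 -> [869, 776]
  L3: h(869,776)=(869*31+776)%997=796 -> [796]
  root=796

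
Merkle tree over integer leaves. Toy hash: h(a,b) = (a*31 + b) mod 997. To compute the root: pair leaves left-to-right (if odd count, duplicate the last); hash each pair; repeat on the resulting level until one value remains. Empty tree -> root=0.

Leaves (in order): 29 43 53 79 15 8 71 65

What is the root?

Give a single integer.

L0: [29, 43, 53, 79, 15, 8, 71, 65]
L1: h(29,43)=(29*31+43)%997=942 h(53,79)=(53*31+79)%997=725 h(15,8)=(15*31+8)%997=473 h(71,65)=(71*31+65)%997=272 -> [942, 725, 473, 272]
L2: h(942,725)=(942*31+725)%997=17 h(473,272)=(473*31+272)%997=977 -> [17, 977]
L3: h(17,977)=(17*31+977)%997=507 -> [507]

Answer: 507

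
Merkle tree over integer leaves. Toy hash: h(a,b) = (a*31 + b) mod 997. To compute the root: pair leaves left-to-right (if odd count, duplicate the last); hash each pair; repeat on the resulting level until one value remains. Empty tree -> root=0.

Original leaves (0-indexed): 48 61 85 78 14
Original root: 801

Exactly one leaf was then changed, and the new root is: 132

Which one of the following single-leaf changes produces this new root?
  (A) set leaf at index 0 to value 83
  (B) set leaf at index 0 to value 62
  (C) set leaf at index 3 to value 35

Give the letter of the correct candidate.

Answer: B

Derivation:
Original leaves: [48, 61, 85, 78, 14]
Target new root: 132
Try each candidate change and compute the resulting root:
Candidate A: set leaf[0] = 83 -> leaves = [83, 61, 85, 78, 14]
  L0: [83, 61, 85, 78, 14]
  L1: h(83,61)=(83*31+61)%997=640 h(85,78)=(85*31+78)%997=719 h(14,14)=(14*31+14)%997=448 -> [640, 719, 448]
  L2: h(640,719)=(640*31+719)%997=619 h(448,448)=(448*31+448)%997=378 -> [619, 378]
  L3: h(619,378)=(619*31+378)%997=624 -> [624]
  root = 624 != target 132
Candidate B: set leaf[0] = 62 -> leaves = [62, 61, 85, 78, 14]
  L0: [62, 61, 85, 78, 14]
  L1: h(62,61)=(62*31+61)%997=986 h(85,78)=(85*31+78)%997=719 h(14,14)=(14*31+14)%997=448 -> [986, 719, 448]
  L2: h(986,719)=(986*31+719)%997=378 h(448,448)=(448*31+448)%997=378 -> [378, 378]
  L3: h(378,378)=(378*31+378)%997=132 -> [132]
  root = 132 == target 132  ** MATCH **
Candidate C: set leaf[3] = 35 -> leaves = [48, 61, 85, 35, 14]
  L0: [48, 61, 85, 35, 14]
  L1: h(48,61)=(48*31+61)%997=552 h(85,35)=(85*31+35)%997=676 h(14,14)=(14*31+14)%997=448 -> [552, 676, 448]
  L2: h(552,676)=(552*31+676)%997=839 h(448,448)=(448*31+448)%997=378 -> [839, 378]
  L3: h(839,378)=(839*31+378)%997=465 -> [465]
  root = 465 != target 132
Candidate B produces the target root.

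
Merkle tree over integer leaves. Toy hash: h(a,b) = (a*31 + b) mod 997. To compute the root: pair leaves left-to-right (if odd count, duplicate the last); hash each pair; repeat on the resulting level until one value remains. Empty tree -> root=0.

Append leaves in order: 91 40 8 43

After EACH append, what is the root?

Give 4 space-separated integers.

After append 91 (leaves=[91]):
  L0: [91]
  root=91
After append 40 (leaves=[91, 40]):
  L0: [91, 40]
  L1: h(91,40)=(91*31+40)%997=867 -> [867]
  root=867
After append 8 (leaves=[91, 40, 8]):
  L0: [91, 40, 8]
  L1: h(91,40)=(91*31+40)%997=867 h(8,8)=(8*31+8)%997=256 -> [867, 256]
  L2: h(867,256)=(867*31+256)%997=214 -> [214]
  root=214
After append 43 (leaves=[91, 40, 8, 43]):
  L0: [91, 40, 8, 43]
  L1: h(91,40)=(91*31+40)%997=867 h(8,43)=(8*31+43)%997=291 -> [867, 291]
  L2: h(867,291)=(867*31+291)%997=249 -> [249]
  root=249

Answer: 91 867 214 249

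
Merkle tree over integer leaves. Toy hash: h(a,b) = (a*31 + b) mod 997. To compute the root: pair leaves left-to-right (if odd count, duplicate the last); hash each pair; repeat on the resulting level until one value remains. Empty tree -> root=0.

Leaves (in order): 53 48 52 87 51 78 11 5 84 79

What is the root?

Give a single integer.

L0: [53, 48, 52, 87, 51, 78, 11, 5, 84, 79]
L1: h(53,48)=(53*31+48)%997=694 h(52,87)=(52*31+87)%997=702 h(51,78)=(51*31+78)%997=662 h(11,5)=(11*31+5)%997=346 h(84,79)=(84*31+79)%997=689 -> [694, 702, 662, 346, 689]
L2: h(694,702)=(694*31+702)%997=282 h(662,346)=(662*31+346)%997=928 h(689,689)=(689*31+689)%997=114 -> [282, 928, 114]
L3: h(282,928)=(282*31+928)%997=697 h(114,114)=(114*31+114)%997=657 -> [697, 657]
L4: h(697,657)=(697*31+657)%997=330 -> [330]

Answer: 330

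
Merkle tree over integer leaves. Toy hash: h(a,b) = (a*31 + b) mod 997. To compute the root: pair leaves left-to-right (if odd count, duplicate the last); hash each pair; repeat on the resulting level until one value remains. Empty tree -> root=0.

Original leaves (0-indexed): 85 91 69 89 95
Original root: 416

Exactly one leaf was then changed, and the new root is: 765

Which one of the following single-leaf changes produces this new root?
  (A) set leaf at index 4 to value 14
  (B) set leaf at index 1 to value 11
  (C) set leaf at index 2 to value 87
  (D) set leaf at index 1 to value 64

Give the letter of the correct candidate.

Answer: C

Derivation:
Original leaves: [85, 91, 69, 89, 95]
Target new root: 765
Try each candidate change and compute the resulting root:
Candidate A: set leaf[4] = 14 -> leaves = [85, 91, 69, 89, 14]
  L0: [85, 91, 69, 89, 14]
  L1: h(85,91)=(85*31+91)%997=732 h(69,89)=(69*31+89)%997=234 h(14,14)=(14*31+14)%997=448 -> [732, 234, 448]
  L2: h(732,234)=(732*31+234)%997=992 h(448,448)=(448*31+448)%997=378 -> [992, 378]
  L3: h(992,378)=(992*31+378)%997=223 -> [223]
  root = 223 != target 765
Candidate B: set leaf[1] = 11 -> leaves = [85, 11, 69, 89, 95]
  L0: [85, 11, 69, 89, 95]
  L1: h(85,11)=(85*31+11)%997=652 h(69,89)=(69*31+89)%997=234 h(95,95)=(95*31+95)%997=49 -> [652, 234, 49]
  L2: h(652,234)=(652*31+234)%997=506 h(49,49)=(49*31+49)%997=571 -> [506, 571]
  L3: h(506,571)=(506*31+571)%997=305 -> [305]
  root = 305 != target 765
Candidate C: set leaf[2] = 87 -> leaves = [85, 91, 87, 89, 95]
  L0: [85, 91, 87, 89, 95]
  L1: h(85,91)=(85*31+91)%997=732 h(87,89)=(87*31+89)%997=792 h(95,95)=(95*31+95)%997=49 -> [732, 792, 49]
  L2: h(732,792)=(732*31+792)%997=553 h(49,49)=(49*31+49)%997=571 -> [553, 571]
  L3: h(553,571)=(553*31+571)%997=765 -> [765]
  root = 765 == target 765  ** MATCH **
Candidate D: set leaf[1] = 64 -> leaves = [85, 64, 69, 89, 95]
  L0: [85, 64, 69, 89, 95]
  L1: h(85,64)=(85*31+64)%997=705 h(69,89)=(69*31+89)%997=234 h(95,95)=(95*31+95)%997=49 -> [705, 234, 49]
  L2: h(705,234)=(705*31+234)%997=155 h(49,49)=(49*31+49)%997=571 -> [155, 571]
  L3: h(155,571)=(155*31+571)%997=391 -> [391]
  root = 391 != target 765
Candidate C produces the target root.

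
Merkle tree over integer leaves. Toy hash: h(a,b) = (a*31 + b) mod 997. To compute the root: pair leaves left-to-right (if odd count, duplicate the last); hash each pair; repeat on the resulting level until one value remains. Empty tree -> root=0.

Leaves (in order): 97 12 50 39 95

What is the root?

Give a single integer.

L0: [97, 12, 50, 39, 95]
L1: h(97,12)=(97*31+12)%997=28 h(50,39)=(50*31+39)%997=592 h(95,95)=(95*31+95)%997=49 -> [28, 592, 49]
L2: h(28,592)=(28*31+592)%997=463 h(49,49)=(49*31+49)%997=571 -> [463, 571]
L3: h(463,571)=(463*31+571)%997=966 -> [966]

Answer: 966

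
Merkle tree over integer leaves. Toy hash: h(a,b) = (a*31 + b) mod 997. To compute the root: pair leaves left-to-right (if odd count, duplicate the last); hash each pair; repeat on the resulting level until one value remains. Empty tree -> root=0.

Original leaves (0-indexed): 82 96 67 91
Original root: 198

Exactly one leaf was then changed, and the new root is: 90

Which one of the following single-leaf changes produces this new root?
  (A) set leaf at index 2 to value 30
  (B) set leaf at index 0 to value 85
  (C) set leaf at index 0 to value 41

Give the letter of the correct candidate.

Answer: B

Derivation:
Original leaves: [82, 96, 67, 91]
Target new root: 90
Try each candidate change and compute the resulting root:
Candidate A: set leaf[2] = 30 -> leaves = [82, 96, 30, 91]
  L0: [82, 96, 30, 91]
  L1: h(82,96)=(82*31+96)%997=644 h(30,91)=(30*31+91)%997=24 -> [644, 24]
  L2: h(644,24)=(644*31+24)%997=48 -> [48]
  root = 48 != target 90
Candidate B: set leaf[0] = 85 -> leaves = [85, 96, 67, 91]
  L0: [85, 96, 67, 91]
  L1: h(85,96)=(85*31+96)%997=737 h(67,91)=(67*31+91)%997=174 -> [737, 174]
  L2: h(737,174)=(737*31+174)%997=90 -> [90]
  root = 90 == target 90  ** MATCH **
Candidate C: set leaf[0] = 41 -> leaves = [41, 96, 67, 91]
  L0: [41, 96, 67, 91]
  L1: h(41,96)=(41*31+96)%997=370 h(67,91)=(67*31+91)%997=174 -> [370, 174]
  L2: h(370,174)=(370*31+174)%997=677 -> [677]
  root = 677 != target 90
Candidate B produces the target root.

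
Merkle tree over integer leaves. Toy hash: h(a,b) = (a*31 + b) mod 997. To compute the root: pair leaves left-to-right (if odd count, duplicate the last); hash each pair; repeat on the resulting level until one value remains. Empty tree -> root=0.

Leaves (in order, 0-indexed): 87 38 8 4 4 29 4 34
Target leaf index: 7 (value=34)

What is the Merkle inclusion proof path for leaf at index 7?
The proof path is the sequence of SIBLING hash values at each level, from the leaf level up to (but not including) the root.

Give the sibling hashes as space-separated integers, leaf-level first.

L0 (leaves): [87, 38, 8, 4, 4, 29, 4, 34], target index=7
L1: h(87,38)=(87*31+38)%997=741 [pair 0] h(8,4)=(8*31+4)%997=252 [pair 1] h(4,29)=(4*31+29)%997=153 [pair 2] h(4,34)=(4*31+34)%997=158 [pair 3] -> [741, 252, 153, 158]
  Sibling for proof at L0: 4
L2: h(741,252)=(741*31+252)%997=292 [pair 0] h(153,158)=(153*31+158)%997=913 [pair 1] -> [292, 913]
  Sibling for proof at L1: 153
L3: h(292,913)=(292*31+913)%997=992 [pair 0] -> [992]
  Sibling for proof at L2: 292
Root: 992
Proof path (sibling hashes from leaf to root): [4, 153, 292]

Answer: 4 153 292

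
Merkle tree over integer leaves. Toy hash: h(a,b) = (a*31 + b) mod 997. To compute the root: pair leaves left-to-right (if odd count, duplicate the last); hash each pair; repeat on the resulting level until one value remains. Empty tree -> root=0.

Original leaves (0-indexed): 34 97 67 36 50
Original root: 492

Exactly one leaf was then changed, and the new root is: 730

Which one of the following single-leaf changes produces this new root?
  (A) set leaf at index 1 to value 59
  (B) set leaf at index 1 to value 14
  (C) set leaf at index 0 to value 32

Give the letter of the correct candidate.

Original leaves: [34, 97, 67, 36, 50]
Target new root: 730
Try each candidate change and compute the resulting root:
Candidate A: set leaf[1] = 59 -> leaves = [34, 59, 67, 36, 50]
  L0: [34, 59, 67, 36, 50]
  L1: h(34,59)=(34*31+59)%997=116 h(67,36)=(67*31+36)%997=119 h(50,50)=(50*31+50)%997=603 -> [116, 119, 603]
  L2: h(116,119)=(116*31+119)%997=724 h(603,603)=(603*31+603)%997=353 -> [724, 353]
  L3: h(724,353)=(724*31+353)%997=863 -> [863]
  root = 863 != target 730
Candidate B: set leaf[1] = 14 -> leaves = [34, 14, 67, 36, 50]
  L0: [34, 14, 67, 36, 50]
  L1: h(34,14)=(34*31+14)%997=71 h(67,36)=(67*31+36)%997=119 h(50,50)=(50*31+50)%997=603 -> [71, 119, 603]
  L2: h(71,119)=(71*31+119)%997=326 h(603,603)=(603*31+603)%997=353 -> [326, 353]
  L3: h(326,353)=(326*31+353)%997=489 -> [489]
  root = 489 != target 730
Candidate C: set leaf[0] = 32 -> leaves = [32, 97, 67, 36, 50]
  L0: [32, 97, 67, 36, 50]
  L1: h(32,97)=(32*31+97)%997=92 h(67,36)=(67*31+36)%997=119 h(50,50)=(50*31+50)%997=603 -> [92, 119, 603]
  L2: h(92,119)=(92*31+119)%997=977 h(603,603)=(603*31+603)%997=353 -> [977, 353]
  L3: h(977,353)=(977*31+353)%997=730 -> [730]
  root = 730 == target 730  ** MATCH **
Candidate C produces the target root.

Answer: C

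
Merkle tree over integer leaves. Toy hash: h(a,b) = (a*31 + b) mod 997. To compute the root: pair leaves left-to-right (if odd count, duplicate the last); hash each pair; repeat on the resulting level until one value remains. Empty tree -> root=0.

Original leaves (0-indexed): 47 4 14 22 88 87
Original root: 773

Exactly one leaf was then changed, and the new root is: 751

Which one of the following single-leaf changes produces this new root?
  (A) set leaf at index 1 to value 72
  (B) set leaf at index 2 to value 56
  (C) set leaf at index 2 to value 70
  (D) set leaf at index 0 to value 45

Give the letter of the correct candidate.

Answer: C

Derivation:
Original leaves: [47, 4, 14, 22, 88, 87]
Target new root: 751
Try each candidate change and compute the resulting root:
Candidate A: set leaf[1] = 72 -> leaves = [47, 72, 14, 22, 88, 87]
  L0: [47, 72, 14, 22, 88, 87]
  L1: h(47,72)=(47*31+72)%997=532 h(14,22)=(14*31+22)%997=456 h(88,87)=(88*31+87)%997=821 -> [532, 456, 821]
  L2: h(532,456)=(532*31+456)%997=996 h(821,821)=(821*31+821)%997=350 -> [996, 350]
  L3: h(996,350)=(996*31+350)%997=319 -> [319]
  root = 319 != target 751
Candidate B: set leaf[2] = 56 -> leaves = [47, 4, 56, 22, 88, 87]
  L0: [47, 4, 56, 22, 88, 87]
  L1: h(47,4)=(47*31+4)%997=464 h(56,22)=(56*31+22)%997=761 h(88,87)=(88*31+87)%997=821 -> [464, 761, 821]
  L2: h(464,761)=(464*31+761)%997=190 h(821,821)=(821*31+821)%997=350 -> [190, 350]
  L3: h(190,350)=(190*31+350)%997=258 -> [258]
  root = 258 != target 751
Candidate C: set leaf[2] = 70 -> leaves = [47, 4, 70, 22, 88, 87]
  L0: [47, 4, 70, 22, 88, 87]
  L1: h(47,4)=(47*31+4)%997=464 h(70,22)=(70*31+22)%997=198 h(88,87)=(88*31+87)%997=821 -> [464, 198, 821]
  L2: h(464,198)=(464*31+198)%997=624 h(821,821)=(821*31+821)%997=350 -> [624, 350]
  L3: h(624,350)=(624*31+350)%997=751 -> [751]
  root = 751 == target 751  ** MATCH **
Candidate D: set leaf[0] = 45 -> leaves = [45, 4, 14, 22, 88, 87]
  L0: [45, 4, 14, 22, 88, 87]
  L1: h(45,4)=(45*31+4)%997=402 h(14,22)=(14*31+22)%997=456 h(88,87)=(88*31+87)%997=821 -> [402, 456, 821]
  L2: h(402,456)=(402*31+456)%997=954 h(821,821)=(821*31+821)%997=350 -> [954, 350]
  L3: h(954,350)=(954*31+350)%997=14 -> [14]
  root = 14 != target 751
Candidate C produces the target root.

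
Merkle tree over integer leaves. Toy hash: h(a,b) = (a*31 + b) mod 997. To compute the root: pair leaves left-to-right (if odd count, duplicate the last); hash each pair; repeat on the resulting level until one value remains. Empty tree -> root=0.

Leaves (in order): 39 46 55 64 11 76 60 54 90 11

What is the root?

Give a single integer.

L0: [39, 46, 55, 64, 11, 76, 60, 54, 90, 11]
L1: h(39,46)=(39*31+46)%997=258 h(55,64)=(55*31+64)%997=772 h(11,76)=(11*31+76)%997=417 h(60,54)=(60*31+54)%997=917 h(90,11)=(90*31+11)%997=807 -> [258, 772, 417, 917, 807]
L2: h(258,772)=(258*31+772)%997=794 h(417,917)=(417*31+917)%997=883 h(807,807)=(807*31+807)%997=899 -> [794, 883, 899]
L3: h(794,883)=(794*31+883)%997=572 h(899,899)=(899*31+899)%997=852 -> [572, 852]
L4: h(572,852)=(572*31+852)%997=638 -> [638]

Answer: 638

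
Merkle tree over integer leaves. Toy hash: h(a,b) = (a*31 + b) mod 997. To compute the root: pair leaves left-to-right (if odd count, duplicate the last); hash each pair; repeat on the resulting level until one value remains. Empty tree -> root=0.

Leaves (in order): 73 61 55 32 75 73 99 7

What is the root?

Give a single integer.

Answer: 738

Derivation:
L0: [73, 61, 55, 32, 75, 73, 99, 7]
L1: h(73,61)=(73*31+61)%997=330 h(55,32)=(55*31+32)%997=740 h(75,73)=(75*31+73)%997=404 h(99,7)=(99*31+7)%997=85 -> [330, 740, 404, 85]
L2: h(330,740)=(330*31+740)%997=3 h(404,85)=(404*31+85)%997=645 -> [3, 645]
L3: h(3,645)=(3*31+645)%997=738 -> [738]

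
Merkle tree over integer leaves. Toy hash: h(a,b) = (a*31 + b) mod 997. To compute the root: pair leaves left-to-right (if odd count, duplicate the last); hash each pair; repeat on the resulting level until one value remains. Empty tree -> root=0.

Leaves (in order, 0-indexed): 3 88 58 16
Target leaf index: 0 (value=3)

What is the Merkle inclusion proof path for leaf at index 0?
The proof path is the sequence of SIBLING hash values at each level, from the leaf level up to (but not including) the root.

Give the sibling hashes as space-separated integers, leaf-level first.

L0 (leaves): [3, 88, 58, 16], target index=0
L1: h(3,88)=(3*31+88)%997=181 [pair 0] h(58,16)=(58*31+16)%997=817 [pair 1] -> [181, 817]
  Sibling for proof at L0: 88
L2: h(181,817)=(181*31+817)%997=446 [pair 0] -> [446]
  Sibling for proof at L1: 817
Root: 446
Proof path (sibling hashes from leaf to root): [88, 817]

Answer: 88 817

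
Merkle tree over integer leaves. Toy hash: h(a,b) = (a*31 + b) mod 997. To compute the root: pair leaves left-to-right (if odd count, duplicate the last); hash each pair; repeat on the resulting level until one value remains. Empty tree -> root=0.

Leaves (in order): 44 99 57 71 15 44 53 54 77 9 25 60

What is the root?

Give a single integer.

L0: [44, 99, 57, 71, 15, 44, 53, 54, 77, 9, 25, 60]
L1: h(44,99)=(44*31+99)%997=466 h(57,71)=(57*31+71)%997=841 h(15,44)=(15*31+44)%997=509 h(53,54)=(53*31+54)%997=700 h(77,9)=(77*31+9)%997=402 h(25,60)=(25*31+60)%997=835 -> [466, 841, 509, 700, 402, 835]
L2: h(466,841)=(466*31+841)%997=332 h(509,700)=(509*31+700)%997=527 h(402,835)=(402*31+835)%997=336 -> [332, 527, 336]
L3: h(332,527)=(332*31+527)%997=849 h(336,336)=(336*31+336)%997=782 -> [849, 782]
L4: h(849,782)=(849*31+782)%997=182 -> [182]

Answer: 182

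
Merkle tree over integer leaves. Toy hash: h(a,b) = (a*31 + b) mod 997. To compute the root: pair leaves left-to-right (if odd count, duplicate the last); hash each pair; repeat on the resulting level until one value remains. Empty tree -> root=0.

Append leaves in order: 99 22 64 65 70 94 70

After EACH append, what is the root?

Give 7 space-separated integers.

Answer: 99 100 163 164 992 763 739

Derivation:
After append 99 (leaves=[99]):
  L0: [99]
  root=99
After append 22 (leaves=[99, 22]):
  L0: [99, 22]
  L1: h(99,22)=(99*31+22)%997=100 -> [100]
  root=100
After append 64 (leaves=[99, 22, 64]):
  L0: [99, 22, 64]
  L1: h(99,22)=(99*31+22)%997=100 h(64,64)=(64*31+64)%997=54 -> [100, 54]
  L2: h(100,54)=(100*31+54)%997=163 -> [163]
  root=163
After append 65 (leaves=[99, 22, 64, 65]):
  L0: [99, 22, 64, 65]
  L1: h(99,22)=(99*31+22)%997=100 h(64,65)=(64*31+65)%997=55 -> [100, 55]
  L2: h(100,55)=(100*31+55)%997=164 -> [164]
  root=164
After append 70 (leaves=[99, 22, 64, 65, 70]):
  L0: [99, 22, 64, 65, 70]
  L1: h(99,22)=(99*31+22)%997=100 h(64,65)=(64*31+65)%997=55 h(70,70)=(70*31+70)%997=246 -> [100, 55, 246]
  L2: h(100,55)=(100*31+55)%997=164 h(246,246)=(246*31+246)%997=893 -> [164, 893]
  L3: h(164,893)=(164*31+893)%997=992 -> [992]
  root=992
After append 94 (leaves=[99, 22, 64, 65, 70, 94]):
  L0: [99, 22, 64, 65, 70, 94]
  L1: h(99,22)=(99*31+22)%997=100 h(64,65)=(64*31+65)%997=55 h(70,94)=(70*31+94)%997=270 -> [100, 55, 270]
  L2: h(100,55)=(100*31+55)%997=164 h(270,270)=(270*31+270)%997=664 -> [164, 664]
  L3: h(164,664)=(164*31+664)%997=763 -> [763]
  root=763
After append 70 (leaves=[99, 22, 64, 65, 70, 94, 70]):
  L0: [99, 22, 64, 65, 70, 94, 70]
  L1: h(99,22)=(99*31+22)%997=100 h(64,65)=(64*31+65)%997=55 h(70,94)=(70*31+94)%997=270 h(70,70)=(70*31+70)%997=246 -> [100, 55, 270, 246]
  L2: h(100,55)=(100*31+55)%997=164 h(270,246)=(270*31+246)%997=640 -> [164, 640]
  L3: h(164,640)=(164*31+640)%997=739 -> [739]
  root=739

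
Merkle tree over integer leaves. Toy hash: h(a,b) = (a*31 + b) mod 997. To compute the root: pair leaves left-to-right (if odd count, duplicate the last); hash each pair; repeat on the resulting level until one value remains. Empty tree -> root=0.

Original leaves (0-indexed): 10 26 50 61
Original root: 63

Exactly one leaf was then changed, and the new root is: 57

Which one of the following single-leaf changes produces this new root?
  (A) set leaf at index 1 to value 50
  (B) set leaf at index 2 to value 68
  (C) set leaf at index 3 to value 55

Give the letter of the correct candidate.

Answer: C

Derivation:
Original leaves: [10, 26, 50, 61]
Target new root: 57
Try each candidate change and compute the resulting root:
Candidate A: set leaf[1] = 50 -> leaves = [10, 50, 50, 61]
  L0: [10, 50, 50, 61]
  L1: h(10,50)=(10*31+50)%997=360 h(50,61)=(50*31+61)%997=614 -> [360, 614]
  L2: h(360,614)=(360*31+614)%997=807 -> [807]
  root = 807 != target 57
Candidate B: set leaf[2] = 68 -> leaves = [10, 26, 68, 61]
  L0: [10, 26, 68, 61]
  L1: h(10,26)=(10*31+26)%997=336 h(68,61)=(68*31+61)%997=175 -> [336, 175]
  L2: h(336,175)=(336*31+175)%997=621 -> [621]
  root = 621 != target 57
Candidate C: set leaf[3] = 55 -> leaves = [10, 26, 50, 55]
  L0: [10, 26, 50, 55]
  L1: h(10,26)=(10*31+26)%997=336 h(50,55)=(50*31+55)%997=608 -> [336, 608]
  L2: h(336,608)=(336*31+608)%997=57 -> [57]
  root = 57 == target 57  ** MATCH **
Candidate C produces the target root.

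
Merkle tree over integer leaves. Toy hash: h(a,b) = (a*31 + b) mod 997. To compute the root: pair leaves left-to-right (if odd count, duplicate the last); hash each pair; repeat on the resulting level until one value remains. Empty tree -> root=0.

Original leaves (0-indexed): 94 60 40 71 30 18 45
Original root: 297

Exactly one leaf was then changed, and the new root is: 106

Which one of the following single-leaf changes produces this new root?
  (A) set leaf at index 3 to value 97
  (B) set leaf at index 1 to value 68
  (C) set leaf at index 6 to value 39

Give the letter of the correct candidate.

Original leaves: [94, 60, 40, 71, 30, 18, 45]
Target new root: 106
Try each candidate change and compute the resulting root:
Candidate A: set leaf[3] = 97 -> leaves = [94, 60, 40, 97, 30, 18, 45]
  L0: [94, 60, 40, 97, 30, 18, 45]
  L1: h(94,60)=(94*31+60)%997=980 h(40,97)=(40*31+97)%997=340 h(30,18)=(30*31+18)%997=948 h(45,45)=(45*31+45)%997=443 -> [980, 340, 948, 443]
  L2: h(980,340)=(980*31+340)%997=810 h(948,443)=(948*31+443)%997=918 -> [810, 918]
  L3: h(810,918)=(810*31+918)%997=106 -> [106]
  root = 106 == target 106  ** MATCH **
Candidate B: set leaf[1] = 68 -> leaves = [94, 68, 40, 71, 30, 18, 45]
  L0: [94, 68, 40, 71, 30, 18, 45]
  L1: h(94,68)=(94*31+68)%997=988 h(40,71)=(40*31+71)%997=314 h(30,18)=(30*31+18)%997=948 h(45,45)=(45*31+45)%997=443 -> [988, 314, 948, 443]
  L2: h(988,314)=(988*31+314)%997=35 h(948,443)=(948*31+443)%997=918 -> [35, 918]
  L3: h(35,918)=(35*31+918)%997=9 -> [9]
  root = 9 != target 106
Candidate C: set leaf[6] = 39 -> leaves = [94, 60, 40, 71, 30, 18, 39]
  L0: [94, 60, 40, 71, 30, 18, 39]
  L1: h(94,60)=(94*31+60)%997=980 h(40,71)=(40*31+71)%997=314 h(30,18)=(30*31+18)%997=948 h(39,39)=(39*31+39)%997=251 -> [980, 314, 948, 251]
  L2: h(980,314)=(980*31+314)%997=784 h(948,251)=(948*31+251)%997=726 -> [784, 726]
  L3: h(784,726)=(784*31+726)%997=105 -> [105]
  root = 105 != target 106
Candidate A produces the target root.

Answer: A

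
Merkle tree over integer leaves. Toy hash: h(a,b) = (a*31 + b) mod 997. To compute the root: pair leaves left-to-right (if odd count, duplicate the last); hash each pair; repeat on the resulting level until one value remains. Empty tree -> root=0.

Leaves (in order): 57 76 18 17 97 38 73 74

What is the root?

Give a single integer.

Answer: 353

Derivation:
L0: [57, 76, 18, 17, 97, 38, 73, 74]
L1: h(57,76)=(57*31+76)%997=846 h(18,17)=(18*31+17)%997=575 h(97,38)=(97*31+38)%997=54 h(73,74)=(73*31+74)%997=343 -> [846, 575, 54, 343]
L2: h(846,575)=(846*31+575)%997=879 h(54,343)=(54*31+343)%997=23 -> [879, 23]
L3: h(879,23)=(879*31+23)%997=353 -> [353]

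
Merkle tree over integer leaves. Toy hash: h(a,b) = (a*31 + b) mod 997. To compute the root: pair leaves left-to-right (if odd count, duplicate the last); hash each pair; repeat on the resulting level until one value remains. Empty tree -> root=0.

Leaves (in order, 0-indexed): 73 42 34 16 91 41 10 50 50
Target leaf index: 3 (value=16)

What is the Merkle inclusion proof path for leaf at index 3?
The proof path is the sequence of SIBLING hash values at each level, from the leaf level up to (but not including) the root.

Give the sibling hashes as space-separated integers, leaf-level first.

Answer: 34 311 349 329

Derivation:
L0 (leaves): [73, 42, 34, 16, 91, 41, 10, 50, 50], target index=3
L1: h(73,42)=(73*31+42)%997=311 [pair 0] h(34,16)=(34*31+16)%997=73 [pair 1] h(91,41)=(91*31+41)%997=868 [pair 2] h(10,50)=(10*31+50)%997=360 [pair 3] h(50,50)=(50*31+50)%997=603 [pair 4] -> [311, 73, 868, 360, 603]
  Sibling for proof at L0: 34
L2: h(311,73)=(311*31+73)%997=741 [pair 0] h(868,360)=(868*31+360)%997=349 [pair 1] h(603,603)=(603*31+603)%997=353 [pair 2] -> [741, 349, 353]
  Sibling for proof at L1: 311
L3: h(741,349)=(741*31+349)%997=389 [pair 0] h(353,353)=(353*31+353)%997=329 [pair 1] -> [389, 329]
  Sibling for proof at L2: 349
L4: h(389,329)=(389*31+329)%997=424 [pair 0] -> [424]
  Sibling for proof at L3: 329
Root: 424
Proof path (sibling hashes from leaf to root): [34, 311, 349, 329]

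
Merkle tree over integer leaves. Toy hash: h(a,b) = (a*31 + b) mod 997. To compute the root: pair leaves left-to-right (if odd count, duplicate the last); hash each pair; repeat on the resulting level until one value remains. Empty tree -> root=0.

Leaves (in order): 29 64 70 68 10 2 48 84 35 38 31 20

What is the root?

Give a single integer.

L0: [29, 64, 70, 68, 10, 2, 48, 84, 35, 38, 31, 20]
L1: h(29,64)=(29*31+64)%997=963 h(70,68)=(70*31+68)%997=244 h(10,2)=(10*31+2)%997=312 h(48,84)=(48*31+84)%997=575 h(35,38)=(35*31+38)%997=126 h(31,20)=(31*31+20)%997=981 -> [963, 244, 312, 575, 126, 981]
L2: h(963,244)=(963*31+244)%997=187 h(312,575)=(312*31+575)%997=277 h(126,981)=(126*31+981)%997=899 -> [187, 277, 899]
L3: h(187,277)=(187*31+277)%997=92 h(899,899)=(899*31+899)%997=852 -> [92, 852]
L4: h(92,852)=(92*31+852)%997=713 -> [713]

Answer: 713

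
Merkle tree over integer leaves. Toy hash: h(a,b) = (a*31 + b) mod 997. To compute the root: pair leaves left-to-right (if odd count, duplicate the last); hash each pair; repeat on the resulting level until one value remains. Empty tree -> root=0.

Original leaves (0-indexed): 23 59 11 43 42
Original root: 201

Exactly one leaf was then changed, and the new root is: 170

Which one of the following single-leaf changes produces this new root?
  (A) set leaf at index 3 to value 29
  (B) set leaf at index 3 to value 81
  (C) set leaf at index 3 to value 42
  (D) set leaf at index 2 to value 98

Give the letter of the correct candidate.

Original leaves: [23, 59, 11, 43, 42]
Target new root: 170
Try each candidate change and compute the resulting root:
Candidate A: set leaf[3] = 29 -> leaves = [23, 59, 11, 29, 42]
  L0: [23, 59, 11, 29, 42]
  L1: h(23,59)=(23*31+59)%997=772 h(11,29)=(11*31+29)%997=370 h(42,42)=(42*31+42)%997=347 -> [772, 370, 347]
  L2: h(772,370)=(772*31+370)%997=374 h(347,347)=(347*31+347)%997=137 -> [374, 137]
  L3: h(374,137)=(374*31+137)%997=764 -> [764]
  root = 764 != target 170
Candidate B: set leaf[3] = 81 -> leaves = [23, 59, 11, 81, 42]
  L0: [23, 59, 11, 81, 42]
  L1: h(23,59)=(23*31+59)%997=772 h(11,81)=(11*31+81)%997=422 h(42,42)=(42*31+42)%997=347 -> [772, 422, 347]
  L2: h(772,422)=(772*31+422)%997=426 h(347,347)=(347*31+347)%997=137 -> [426, 137]
  L3: h(426,137)=(426*31+137)%997=382 -> [382]
  root = 382 != target 170
Candidate C: set leaf[3] = 42 -> leaves = [23, 59, 11, 42, 42]
  L0: [23, 59, 11, 42, 42]
  L1: h(23,59)=(23*31+59)%997=772 h(11,42)=(11*31+42)%997=383 h(42,42)=(42*31+42)%997=347 -> [772, 383, 347]
  L2: h(772,383)=(772*31+383)%997=387 h(347,347)=(347*31+347)%997=137 -> [387, 137]
  L3: h(387,137)=(387*31+137)%997=170 -> [170]
  root = 170 == target 170  ** MATCH **
Candidate D: set leaf[2] = 98 -> leaves = [23, 59, 98, 43, 42]
  L0: [23, 59, 98, 43, 42]
  L1: h(23,59)=(23*31+59)%997=772 h(98,43)=(98*31+43)%997=90 h(42,42)=(42*31+42)%997=347 -> [772, 90, 347]
  L2: h(772,90)=(772*31+90)%997=94 h(347,347)=(347*31+347)%997=137 -> [94, 137]
  L3: h(94,137)=(94*31+137)%997=60 -> [60]
  root = 60 != target 170
Candidate C produces the target root.

Answer: C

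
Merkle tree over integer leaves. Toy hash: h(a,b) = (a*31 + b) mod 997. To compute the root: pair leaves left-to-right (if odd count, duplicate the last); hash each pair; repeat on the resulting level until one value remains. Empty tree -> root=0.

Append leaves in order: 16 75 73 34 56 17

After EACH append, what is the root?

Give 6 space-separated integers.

After append 16 (leaves=[16]):
  L0: [16]
  root=16
After append 75 (leaves=[16, 75]):
  L0: [16, 75]
  L1: h(16,75)=(16*31+75)%997=571 -> [571]
  root=571
After append 73 (leaves=[16, 75, 73]):
  L0: [16, 75, 73]
  L1: h(16,75)=(16*31+75)%997=571 h(73,73)=(73*31+73)%997=342 -> [571, 342]
  L2: h(571,342)=(571*31+342)%997=97 -> [97]
  root=97
After append 34 (leaves=[16, 75, 73, 34]):
  L0: [16, 75, 73, 34]
  L1: h(16,75)=(16*31+75)%997=571 h(73,34)=(73*31+34)%997=303 -> [571, 303]
  L2: h(571,303)=(571*31+303)%997=58 -> [58]
  root=58
After append 56 (leaves=[16, 75, 73, 34, 56]):
  L0: [16, 75, 73, 34, 56]
  L1: h(16,75)=(16*31+75)%997=571 h(73,34)=(73*31+34)%997=303 h(56,56)=(56*31+56)%997=795 -> [571, 303, 795]
  L2: h(571,303)=(571*31+303)%997=58 h(795,795)=(795*31+795)%997=515 -> [58, 515]
  L3: h(58,515)=(58*31+515)%997=319 -> [319]
  root=319
After append 17 (leaves=[16, 75, 73, 34, 56, 17]):
  L0: [16, 75, 73, 34, 56, 17]
  L1: h(16,75)=(16*31+75)%997=571 h(73,34)=(73*31+34)%997=303 h(56,17)=(56*31+17)%997=756 -> [571, 303, 756]
  L2: h(571,303)=(571*31+303)%997=58 h(756,756)=(756*31+756)%997=264 -> [58, 264]
  L3: h(58,264)=(58*31+264)%997=68 -> [68]
  root=68

Answer: 16 571 97 58 319 68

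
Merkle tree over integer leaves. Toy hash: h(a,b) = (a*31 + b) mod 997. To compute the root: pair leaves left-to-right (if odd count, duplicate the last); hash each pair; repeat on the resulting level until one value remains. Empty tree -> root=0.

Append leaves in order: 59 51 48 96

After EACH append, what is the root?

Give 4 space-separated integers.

After append 59 (leaves=[59]):
  L0: [59]
  root=59
After append 51 (leaves=[59, 51]):
  L0: [59, 51]
  L1: h(59,51)=(59*31+51)%997=883 -> [883]
  root=883
After append 48 (leaves=[59, 51, 48]):
  L0: [59, 51, 48]
  L1: h(59,51)=(59*31+51)%997=883 h(48,48)=(48*31+48)%997=539 -> [883, 539]
  L2: h(883,539)=(883*31+539)%997=993 -> [993]
  root=993
After append 96 (leaves=[59, 51, 48, 96]):
  L0: [59, 51, 48, 96]
  L1: h(59,51)=(59*31+51)%997=883 h(48,96)=(48*31+96)%997=587 -> [883, 587]
  L2: h(883,587)=(883*31+587)%997=44 -> [44]
  root=44

Answer: 59 883 993 44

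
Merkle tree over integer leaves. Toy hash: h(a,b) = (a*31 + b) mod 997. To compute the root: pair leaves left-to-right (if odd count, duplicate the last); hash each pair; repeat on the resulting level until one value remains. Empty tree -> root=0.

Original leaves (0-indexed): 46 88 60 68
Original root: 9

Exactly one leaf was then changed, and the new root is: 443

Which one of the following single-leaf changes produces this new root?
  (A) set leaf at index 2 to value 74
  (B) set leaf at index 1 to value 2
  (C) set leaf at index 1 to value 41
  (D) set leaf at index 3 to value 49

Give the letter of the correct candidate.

Original leaves: [46, 88, 60, 68]
Target new root: 443
Try each candidate change and compute the resulting root:
Candidate A: set leaf[2] = 74 -> leaves = [46, 88, 74, 68]
  L0: [46, 88, 74, 68]
  L1: h(46,88)=(46*31+88)%997=517 h(74,68)=(74*31+68)%997=368 -> [517, 368]
  L2: h(517,368)=(517*31+368)%997=443 -> [443]
  root = 443 == target 443  ** MATCH **
Candidate B: set leaf[1] = 2 -> leaves = [46, 2, 60, 68]
  L0: [46, 2, 60, 68]
  L1: h(46,2)=(46*31+2)%997=431 h(60,68)=(60*31+68)%997=931 -> [431, 931]
  L2: h(431,931)=(431*31+931)%997=334 -> [334]
  root = 334 != target 443
Candidate C: set leaf[1] = 41 -> leaves = [46, 41, 60, 68]
  L0: [46, 41, 60, 68]
  L1: h(46,41)=(46*31+41)%997=470 h(60,68)=(60*31+68)%997=931 -> [470, 931]
  L2: h(470,931)=(470*31+931)%997=546 -> [546]
  root = 546 != target 443
Candidate D: set leaf[3] = 49 -> leaves = [46, 88, 60, 49]
  L0: [46, 88, 60, 49]
  L1: h(46,88)=(46*31+88)%997=517 h(60,49)=(60*31+49)%997=912 -> [517, 912]
  L2: h(517,912)=(517*31+912)%997=987 -> [987]
  root = 987 != target 443
Candidate A produces the target root.

Answer: A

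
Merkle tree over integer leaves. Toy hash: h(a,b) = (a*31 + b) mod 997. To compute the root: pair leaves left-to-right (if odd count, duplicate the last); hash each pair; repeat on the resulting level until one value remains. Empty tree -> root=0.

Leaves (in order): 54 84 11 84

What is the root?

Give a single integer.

L0: [54, 84, 11, 84]
L1: h(54,84)=(54*31+84)%997=761 h(11,84)=(11*31+84)%997=425 -> [761, 425]
L2: h(761,425)=(761*31+425)%997=88 -> [88]

Answer: 88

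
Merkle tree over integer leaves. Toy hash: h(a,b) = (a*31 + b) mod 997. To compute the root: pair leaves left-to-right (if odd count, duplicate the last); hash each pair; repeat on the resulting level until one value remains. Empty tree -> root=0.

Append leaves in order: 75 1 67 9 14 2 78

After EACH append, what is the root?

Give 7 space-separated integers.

Answer: 75 332 472 414 251 864 930

Derivation:
After append 75 (leaves=[75]):
  L0: [75]
  root=75
After append 1 (leaves=[75, 1]):
  L0: [75, 1]
  L1: h(75,1)=(75*31+1)%997=332 -> [332]
  root=332
After append 67 (leaves=[75, 1, 67]):
  L0: [75, 1, 67]
  L1: h(75,1)=(75*31+1)%997=332 h(67,67)=(67*31+67)%997=150 -> [332, 150]
  L2: h(332,150)=(332*31+150)%997=472 -> [472]
  root=472
After append 9 (leaves=[75, 1, 67, 9]):
  L0: [75, 1, 67, 9]
  L1: h(75,1)=(75*31+1)%997=332 h(67,9)=(67*31+9)%997=92 -> [332, 92]
  L2: h(332,92)=(332*31+92)%997=414 -> [414]
  root=414
After append 14 (leaves=[75, 1, 67, 9, 14]):
  L0: [75, 1, 67, 9, 14]
  L1: h(75,1)=(75*31+1)%997=332 h(67,9)=(67*31+9)%997=92 h(14,14)=(14*31+14)%997=448 -> [332, 92, 448]
  L2: h(332,92)=(332*31+92)%997=414 h(448,448)=(448*31+448)%997=378 -> [414, 378]
  L3: h(414,378)=(414*31+378)%997=251 -> [251]
  root=251
After append 2 (leaves=[75, 1, 67, 9, 14, 2]):
  L0: [75, 1, 67, 9, 14, 2]
  L1: h(75,1)=(75*31+1)%997=332 h(67,9)=(67*31+9)%997=92 h(14,2)=(14*31+2)%997=436 -> [332, 92, 436]
  L2: h(332,92)=(332*31+92)%997=414 h(436,436)=(436*31+436)%997=991 -> [414, 991]
  L3: h(414,991)=(414*31+991)%997=864 -> [864]
  root=864
After append 78 (leaves=[75, 1, 67, 9, 14, 2, 78]):
  L0: [75, 1, 67, 9, 14, 2, 78]
  L1: h(75,1)=(75*31+1)%997=332 h(67,9)=(67*31+9)%997=92 h(14,2)=(14*31+2)%997=436 h(78,78)=(78*31+78)%997=502 -> [332, 92, 436, 502]
  L2: h(332,92)=(332*31+92)%997=414 h(436,502)=(436*31+502)%997=60 -> [414, 60]
  L3: h(414,60)=(414*31+60)%997=930 -> [930]
  root=930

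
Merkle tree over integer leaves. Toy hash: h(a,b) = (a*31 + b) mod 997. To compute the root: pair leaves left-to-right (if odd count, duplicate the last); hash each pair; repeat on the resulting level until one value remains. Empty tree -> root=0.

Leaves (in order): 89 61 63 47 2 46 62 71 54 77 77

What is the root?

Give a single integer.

Answer: 565

Derivation:
L0: [89, 61, 63, 47, 2, 46, 62, 71, 54, 77, 77]
L1: h(89,61)=(89*31+61)%997=826 h(63,47)=(63*31+47)%997=6 h(2,46)=(2*31+46)%997=108 h(62,71)=(62*31+71)%997=996 h(54,77)=(54*31+77)%997=754 h(77,77)=(77*31+77)%997=470 -> [826, 6, 108, 996, 754, 470]
L2: h(826,6)=(826*31+6)%997=687 h(108,996)=(108*31+996)%997=356 h(754,470)=(754*31+470)%997=913 -> [687, 356, 913]
L3: h(687,356)=(687*31+356)%997=716 h(913,913)=(913*31+913)%997=303 -> [716, 303]
L4: h(716,303)=(716*31+303)%997=565 -> [565]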